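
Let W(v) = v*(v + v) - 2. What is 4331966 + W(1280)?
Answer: 7608764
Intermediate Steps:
W(v) = -2 + 2*v² (W(v) = v*(2*v) - 2 = 2*v² - 2 = -2 + 2*v²)
4331966 + W(1280) = 4331966 + (-2 + 2*1280²) = 4331966 + (-2 + 2*1638400) = 4331966 + (-2 + 3276800) = 4331966 + 3276798 = 7608764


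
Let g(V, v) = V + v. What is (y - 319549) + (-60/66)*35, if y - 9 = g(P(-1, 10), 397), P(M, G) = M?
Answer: -3510934/11 ≈ -3.1918e+5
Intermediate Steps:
y = 405 (y = 9 + (-1 + 397) = 9 + 396 = 405)
(y - 319549) + (-60/66)*35 = (405 - 319549) + (-60/66)*35 = -319144 + ((1/66)*(-60))*35 = -319144 - 10/11*35 = -319144 - 350/11 = -3510934/11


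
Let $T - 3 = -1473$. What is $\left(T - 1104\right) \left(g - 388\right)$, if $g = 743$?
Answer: $-913770$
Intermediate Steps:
$T = -1470$ ($T = 3 - 1473 = -1470$)
$\left(T - 1104\right) \left(g - 388\right) = \left(-1470 - 1104\right) \left(743 - 388\right) = - 2574 \left(743 - 388\right) = \left(-2574\right) 355 = -913770$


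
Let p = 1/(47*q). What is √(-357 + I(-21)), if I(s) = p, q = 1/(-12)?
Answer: I*√789177/47 ≈ 18.901*I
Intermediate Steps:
q = -1/12 ≈ -0.083333
p = -12/47 (p = 1/(47*(-1/12)) = (1/47)*(-12) = -12/47 ≈ -0.25532)
I(s) = -12/47
√(-357 + I(-21)) = √(-357 - 12/47) = √(-16791/47) = I*√789177/47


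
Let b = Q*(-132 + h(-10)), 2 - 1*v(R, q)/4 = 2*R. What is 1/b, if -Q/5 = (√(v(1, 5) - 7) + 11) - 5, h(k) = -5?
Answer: 6/29455 - I*√7/29455 ≈ 0.0002037 - 8.9824e-5*I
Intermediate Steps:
v(R, q) = 8 - 8*R
Q = -30 - 5*I*√7 (Q = -5*((√((8 - 8*1) - 7) + 11) - 5) = -5*((√((8 - 8) - 7) + 11) - 5) = -5*((√(0 - 7) + 11) - 5) = -5*((√(-7) + 11) - 5) = -5*((I*√7 + 11) - 5) = -5*((11 + I*√7) - 5) = -5*(6 + I*√7) = -30 - 5*I*√7 ≈ -30.0 - 13.229*I)
b = 4110 + 685*I*√7 (b = (-30 - 5*I*√7)*(-132 - 5) = (-30 - 5*I*√7)*(-137) = 4110 + 685*I*√7 ≈ 4110.0 + 1812.3*I)
1/b = 1/(4110 + 685*I*√7)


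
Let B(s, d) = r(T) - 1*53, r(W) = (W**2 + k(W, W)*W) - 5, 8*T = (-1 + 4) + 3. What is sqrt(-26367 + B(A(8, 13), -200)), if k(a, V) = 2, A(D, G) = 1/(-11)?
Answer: I*sqrt(422767)/4 ≈ 162.55*I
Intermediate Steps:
A(D, G) = -1/11
T = 3/4 (T = ((-1 + 4) + 3)/8 = (3 + 3)/8 = (1/8)*6 = 3/4 ≈ 0.75000)
r(W) = -5 + W**2 + 2*W (r(W) = (W**2 + 2*W) - 5 = -5 + W**2 + 2*W)
B(s, d) = -895/16 (B(s, d) = (-5 + (3/4)**2 + 2*(3/4)) - 1*53 = (-5 + 9/16 + 3/2) - 53 = -47/16 - 53 = -895/16)
sqrt(-26367 + B(A(8, 13), -200)) = sqrt(-26367 - 895/16) = sqrt(-422767/16) = I*sqrt(422767)/4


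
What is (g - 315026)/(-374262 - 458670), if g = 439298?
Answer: -3452/23137 ≈ -0.14920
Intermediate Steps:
(g - 315026)/(-374262 - 458670) = (439298 - 315026)/(-374262 - 458670) = 124272/(-832932) = 124272*(-1/832932) = -3452/23137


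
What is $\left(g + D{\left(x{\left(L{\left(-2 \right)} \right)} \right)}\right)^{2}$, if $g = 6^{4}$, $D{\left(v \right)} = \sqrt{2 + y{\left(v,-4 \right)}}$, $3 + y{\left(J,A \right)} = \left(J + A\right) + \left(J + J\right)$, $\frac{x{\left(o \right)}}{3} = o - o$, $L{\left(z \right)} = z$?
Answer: $\left(1296 + i \sqrt{5}\right)^{2} \approx 1.6796 \cdot 10^{6} + 5796.0 i$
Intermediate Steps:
$x{\left(o \right)} = 0$ ($x{\left(o \right)} = 3 \left(o - o\right) = 3 \cdot 0 = 0$)
$y{\left(J,A \right)} = -3 + A + 3 J$ ($y{\left(J,A \right)} = -3 + \left(\left(J + A\right) + \left(J + J\right)\right) = -3 + \left(\left(A + J\right) + 2 J\right) = -3 + \left(A + 3 J\right) = -3 + A + 3 J$)
$D{\left(v \right)} = \sqrt{-5 + 3 v}$ ($D{\left(v \right)} = \sqrt{2 - \left(7 - 3 v\right)} = \sqrt{2 + \left(-7 + 3 v\right)} = \sqrt{-5 + 3 v}$)
$g = 1296$
$\left(g + D{\left(x{\left(L{\left(-2 \right)} \right)} \right)}\right)^{2} = \left(1296 + \sqrt{-5 + 3 \cdot 0}\right)^{2} = \left(1296 + \sqrt{-5 + 0}\right)^{2} = \left(1296 + \sqrt{-5}\right)^{2} = \left(1296 + i \sqrt{5}\right)^{2}$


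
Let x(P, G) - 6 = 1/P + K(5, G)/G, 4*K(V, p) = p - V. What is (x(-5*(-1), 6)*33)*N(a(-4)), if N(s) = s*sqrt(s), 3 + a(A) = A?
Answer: -57673*I*sqrt(7)/40 ≈ -3814.7*I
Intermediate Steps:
K(V, p) = -V/4 + p/4 (K(V, p) = (p - V)/4 = -V/4 + p/4)
a(A) = -3 + A
x(P, G) = 6 + 1/P + (-5/4 + G/4)/G (x(P, G) = 6 + (1/P + (-1/4*5 + G/4)/G) = 6 + (1/P + (-5/4 + G/4)/G) = 6 + 1/P + (-5/4 + G/4)/G)
N(s) = s**(3/2)
(x(-5*(-1), 6)*33)*N(a(-4)) = ((25/4 + 1/(-5*(-1)) - 5/4/6)*33)*(-3 - 4)**(3/2) = ((25/4 + 1/5 - 5/4*1/6)*33)*(-7)**(3/2) = ((25/4 + 1/5 - 5/24)*33)*(-7*I*sqrt(7)) = ((749/120)*33)*(-7*I*sqrt(7)) = 8239*(-7*I*sqrt(7))/40 = -57673*I*sqrt(7)/40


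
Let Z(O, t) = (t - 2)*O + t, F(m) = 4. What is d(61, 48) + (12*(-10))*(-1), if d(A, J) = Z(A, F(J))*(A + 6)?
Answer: 8562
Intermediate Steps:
Z(O, t) = t + O*(-2 + t) (Z(O, t) = (-2 + t)*O + t = O*(-2 + t) + t = t + O*(-2 + t))
d(A, J) = (4 + 2*A)*(6 + A) (d(A, J) = (4 - 2*A + A*4)*(A + 6) = (4 - 2*A + 4*A)*(6 + A) = (4 + 2*A)*(6 + A))
d(61, 48) + (12*(-10))*(-1) = 2*(2 + 61)*(6 + 61) + (12*(-10))*(-1) = 2*63*67 - 120*(-1) = 8442 + 120 = 8562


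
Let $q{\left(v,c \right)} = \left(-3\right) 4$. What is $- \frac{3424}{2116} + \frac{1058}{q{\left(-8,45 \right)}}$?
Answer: $- \frac{284977}{3174} \approx -89.785$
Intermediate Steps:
$q{\left(v,c \right)} = -12$
$- \frac{3424}{2116} + \frac{1058}{q{\left(-8,45 \right)}} = - \frac{3424}{2116} + \frac{1058}{-12} = \left(-3424\right) \frac{1}{2116} + 1058 \left(- \frac{1}{12}\right) = - \frac{856}{529} - \frac{529}{6} = - \frac{284977}{3174}$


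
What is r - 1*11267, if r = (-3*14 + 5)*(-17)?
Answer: -10638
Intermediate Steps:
r = 629 (r = (-42 + 5)*(-17) = -37*(-17) = 629)
r - 1*11267 = 629 - 1*11267 = 629 - 11267 = -10638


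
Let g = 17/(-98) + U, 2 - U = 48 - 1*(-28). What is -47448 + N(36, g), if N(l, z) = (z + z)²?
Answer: -61084287/2401 ≈ -25441.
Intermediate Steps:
U = -74 (U = 2 - (48 - 1*(-28)) = 2 - (48 + 28) = 2 - 1*76 = 2 - 76 = -74)
g = -7269/98 (g = 17/(-98) - 74 = 17*(-1/98) - 74 = -17/98 - 74 = -7269/98 ≈ -74.173)
N(l, z) = 4*z² (N(l, z) = (2*z)² = 4*z²)
-47448 + N(36, g) = -47448 + 4*(-7269/98)² = -47448 + 4*(52838361/9604) = -47448 + 52838361/2401 = -61084287/2401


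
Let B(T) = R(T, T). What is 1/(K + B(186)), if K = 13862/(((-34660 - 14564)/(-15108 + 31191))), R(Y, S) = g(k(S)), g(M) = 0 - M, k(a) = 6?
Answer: -8204/37206315 ≈ -0.00022050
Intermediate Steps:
g(M) = -M
R(Y, S) = -6 (R(Y, S) = -1*6 = -6)
B(T) = -6
K = -37157091/8204 (K = 13862/((-49224/16083)) = 13862/((-49224*1/16083)) = 13862/(-16408/5361) = 13862*(-5361/16408) = -37157091/8204 ≈ -4529.1)
1/(K + B(186)) = 1/(-37157091/8204 - 6) = 1/(-37206315/8204) = -8204/37206315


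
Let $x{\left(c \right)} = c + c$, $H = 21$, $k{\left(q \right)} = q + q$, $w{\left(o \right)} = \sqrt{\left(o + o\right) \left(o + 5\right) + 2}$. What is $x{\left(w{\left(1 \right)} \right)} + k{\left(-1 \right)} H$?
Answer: $-42 + 2 \sqrt{14} \approx -34.517$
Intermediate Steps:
$w{\left(o \right)} = \sqrt{2 + 2 o \left(5 + o\right)}$ ($w{\left(o \right)} = \sqrt{2 o \left(5 + o\right) + 2} = \sqrt{2 + 2 o \left(5 + o\right)}$)
$k{\left(q \right)} = 2 q$
$x{\left(c \right)} = 2 c$
$x{\left(w{\left(1 \right)} \right)} + k{\left(-1 \right)} H = 2 \sqrt{2 + 2 \cdot 1^{2} + 10 \cdot 1} + 2 \left(-1\right) 21 = 2 \sqrt{2 + 2 \cdot 1 + 10} - 42 = 2 \sqrt{2 + 2 + 10} - 42 = 2 \sqrt{14} - 42 = -42 + 2 \sqrt{14}$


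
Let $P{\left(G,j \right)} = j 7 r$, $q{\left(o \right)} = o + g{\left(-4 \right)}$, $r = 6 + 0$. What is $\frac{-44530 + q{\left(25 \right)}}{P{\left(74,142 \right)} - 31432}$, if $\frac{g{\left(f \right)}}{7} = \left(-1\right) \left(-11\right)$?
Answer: $\frac{11107}{6367} \approx 1.7445$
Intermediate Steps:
$g{\left(f \right)} = 77$ ($g{\left(f \right)} = 7 \left(\left(-1\right) \left(-11\right)\right) = 7 \cdot 11 = 77$)
$r = 6$
$q{\left(o \right)} = 77 + o$ ($q{\left(o \right)} = o + 77 = 77 + o$)
$P{\left(G,j \right)} = 42 j$ ($P{\left(G,j \right)} = j 7 \cdot 6 = 7 j 6 = 42 j$)
$\frac{-44530 + q{\left(25 \right)}}{P{\left(74,142 \right)} - 31432} = \frac{-44530 + \left(77 + 25\right)}{42 \cdot 142 - 31432} = \frac{-44530 + 102}{5964 - 31432} = - \frac{44428}{-25468} = \left(-44428\right) \left(- \frac{1}{25468}\right) = \frac{11107}{6367}$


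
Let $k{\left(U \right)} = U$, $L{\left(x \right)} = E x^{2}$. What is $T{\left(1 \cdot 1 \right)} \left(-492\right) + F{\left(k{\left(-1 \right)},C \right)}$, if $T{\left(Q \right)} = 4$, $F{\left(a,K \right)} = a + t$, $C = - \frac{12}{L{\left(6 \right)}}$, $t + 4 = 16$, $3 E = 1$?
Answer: $-1957$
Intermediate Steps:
$E = \frac{1}{3}$ ($E = \frac{1}{3} \cdot 1 = \frac{1}{3} \approx 0.33333$)
$L{\left(x \right)} = \frac{x^{2}}{3}$
$t = 12$ ($t = -4 + 16 = 12$)
$C = -1$ ($C = - \frac{12}{\frac{1}{3} \cdot 6^{2}} = - \frac{12}{\frac{1}{3} \cdot 36} = - \frac{12}{12} = \left(-12\right) \frac{1}{12} = -1$)
$F{\left(a,K \right)} = 12 + a$ ($F{\left(a,K \right)} = a + 12 = 12 + a$)
$T{\left(1 \cdot 1 \right)} \left(-492\right) + F{\left(k{\left(-1 \right)},C \right)} = 4 \left(-492\right) + \left(12 - 1\right) = -1968 + 11 = -1957$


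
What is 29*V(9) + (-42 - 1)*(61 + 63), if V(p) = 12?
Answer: -4984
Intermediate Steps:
29*V(9) + (-42 - 1)*(61 + 63) = 29*12 + (-42 - 1)*(61 + 63) = 348 - 43*124 = 348 - 5332 = -4984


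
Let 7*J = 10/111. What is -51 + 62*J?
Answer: -39007/777 ≈ -50.202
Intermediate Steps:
J = 10/777 (J = (10/111)/7 = (10*(1/111))/7 = (⅐)*(10/111) = 10/777 ≈ 0.012870)
-51 + 62*J = -51 + 62*(10/777) = -51 + 620/777 = -39007/777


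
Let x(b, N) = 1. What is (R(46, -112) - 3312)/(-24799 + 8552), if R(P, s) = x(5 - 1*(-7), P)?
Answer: 43/211 ≈ 0.20379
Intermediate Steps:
R(P, s) = 1
(R(46, -112) - 3312)/(-24799 + 8552) = (1 - 3312)/(-24799 + 8552) = -3311/(-16247) = -3311*(-1/16247) = 43/211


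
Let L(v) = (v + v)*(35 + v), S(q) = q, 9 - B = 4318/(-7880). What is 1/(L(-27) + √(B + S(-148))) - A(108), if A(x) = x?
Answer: -79472860668/735844061 - 2*I*√537318485/735844061 ≈ -108.0 - 6.3003e-5*I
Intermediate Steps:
B = 37619/3940 (B = 9 - 4318/(-7880) = 9 - 4318*(-1)/7880 = 9 - 1*(-2159/3940) = 9 + 2159/3940 = 37619/3940 ≈ 9.5480)
L(v) = 2*v*(35 + v) (L(v) = (2*v)*(35 + v) = 2*v*(35 + v))
1/(L(-27) + √(B + S(-148))) - A(108) = 1/(2*(-27)*(35 - 27) + √(37619/3940 - 148)) - 1*108 = 1/(2*(-27)*8 + √(-545501/3940)) - 108 = 1/(-432 + I*√537318485/1970) - 108 = -108 + 1/(-432 + I*√537318485/1970)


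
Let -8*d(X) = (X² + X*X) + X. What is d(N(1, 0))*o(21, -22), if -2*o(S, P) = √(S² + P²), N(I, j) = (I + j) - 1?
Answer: 0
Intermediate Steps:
N(I, j) = -1 + I + j
o(S, P) = -√(P² + S²)/2 (o(S, P) = -√(S² + P²)/2 = -√(P² + S²)/2)
d(X) = -X²/4 - X/8 (d(X) = -((X² + X*X) + X)/8 = -((X² + X²) + X)/8 = -(2*X² + X)/8 = -(X + 2*X²)/8 = -X²/4 - X/8)
d(N(1, 0))*o(21, -22) = (-(-1 + 1 + 0)*(1 + 2*(-1 + 1 + 0))/8)*(-√((-22)² + 21²)/2) = (-⅛*0*(1 + 2*0))*(-√(484 + 441)/2) = (-⅛*0*(1 + 0))*(-5*√37/2) = (-⅛*0*1)*(-5*√37/2) = 0*(-5*√37/2) = 0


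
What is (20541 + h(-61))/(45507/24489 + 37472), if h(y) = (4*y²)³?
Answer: 5383178477168427/61179821 ≈ 8.7990e+7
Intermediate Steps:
h(y) = 64*y⁶
(20541 + h(-61))/(45507/24489 + 37472) = (20541 + 64*(-61)⁶)/(45507/24489 + 37472) = (20541 + 64*51520374361)/(45507*(1/24489) + 37472) = (20541 + 3297303959104)/(15169/8163 + 37472) = 3297303979645/(305899105/8163) = 3297303979645*(8163/305899105) = 5383178477168427/61179821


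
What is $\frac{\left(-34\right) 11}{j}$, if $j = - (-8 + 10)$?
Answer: $187$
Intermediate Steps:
$j = -2$ ($j = \left(-1\right) 2 = -2$)
$\frac{\left(-34\right) 11}{j} = \frac{\left(-34\right) 11}{-2} = \left(-374\right) \left(- \frac{1}{2}\right) = 187$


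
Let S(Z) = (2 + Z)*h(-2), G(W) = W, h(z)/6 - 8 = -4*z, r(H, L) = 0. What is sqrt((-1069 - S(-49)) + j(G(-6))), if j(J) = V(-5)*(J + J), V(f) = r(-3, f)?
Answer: sqrt(3443) ≈ 58.677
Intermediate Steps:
h(z) = 48 - 24*z (h(z) = 48 + 6*(-4*z) = 48 - 24*z)
V(f) = 0
S(Z) = 192 + 96*Z (S(Z) = (2 + Z)*(48 - 24*(-2)) = (2 + Z)*(48 + 48) = (2 + Z)*96 = 192 + 96*Z)
j(J) = 0 (j(J) = 0*(J + J) = 0*(2*J) = 0)
sqrt((-1069 - S(-49)) + j(G(-6))) = sqrt((-1069 - (192 + 96*(-49))) + 0) = sqrt((-1069 - (192 - 4704)) + 0) = sqrt((-1069 - 1*(-4512)) + 0) = sqrt((-1069 + 4512) + 0) = sqrt(3443 + 0) = sqrt(3443)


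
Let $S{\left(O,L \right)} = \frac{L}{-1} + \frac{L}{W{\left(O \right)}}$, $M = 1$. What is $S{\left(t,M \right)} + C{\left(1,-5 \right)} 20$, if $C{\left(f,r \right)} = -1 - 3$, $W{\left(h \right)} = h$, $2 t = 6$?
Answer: $- \frac{242}{3} \approx -80.667$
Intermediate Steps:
$t = 3$ ($t = \frac{1}{2} \cdot 6 = 3$)
$C{\left(f,r \right)} = -4$ ($C{\left(f,r \right)} = -1 - 3 = -4$)
$S{\left(O,L \right)} = - L + \frac{L}{O}$ ($S{\left(O,L \right)} = \frac{L}{-1} + \frac{L}{O} = L \left(-1\right) + \frac{L}{O} = - L + \frac{L}{O}$)
$S{\left(t,M \right)} + C{\left(1,-5 \right)} 20 = \left(\left(-1\right) 1 + 1 \cdot \frac{1}{3}\right) - 80 = \left(-1 + 1 \cdot \frac{1}{3}\right) - 80 = \left(-1 + \frac{1}{3}\right) - 80 = - \frac{2}{3} - 80 = - \frac{242}{3}$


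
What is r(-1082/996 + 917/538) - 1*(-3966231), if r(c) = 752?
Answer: 3966983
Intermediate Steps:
r(-1082/996 + 917/538) - 1*(-3966231) = 752 - 1*(-3966231) = 752 + 3966231 = 3966983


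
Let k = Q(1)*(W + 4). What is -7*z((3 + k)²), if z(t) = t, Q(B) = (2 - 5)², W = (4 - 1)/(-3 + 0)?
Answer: -6300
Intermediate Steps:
W = -1 (W = 3/(-3) = 3*(-⅓) = -1)
Q(B) = 9 (Q(B) = (-3)² = 9)
k = 27 (k = 9*(-1 + 4) = 9*3 = 27)
-7*z((3 + k)²) = -7*(3 + 27)² = -7*30² = -7*900 = -6300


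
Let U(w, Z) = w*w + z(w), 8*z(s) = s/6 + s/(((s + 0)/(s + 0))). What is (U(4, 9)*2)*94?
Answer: 9353/3 ≈ 3117.7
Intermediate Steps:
z(s) = 7*s/48 (z(s) = (s/6 + s/(((s + 0)/(s + 0))))/8 = (s*(⅙) + s/((s/s)))/8 = (s/6 + s/1)/8 = (s/6 + s*1)/8 = (s/6 + s)/8 = (7*s/6)/8 = 7*s/48)
U(w, Z) = w² + 7*w/48 (U(w, Z) = w*w + 7*w/48 = w² + 7*w/48)
(U(4, 9)*2)*94 = (((1/48)*4*(7 + 48*4))*2)*94 = (((1/48)*4*(7 + 192))*2)*94 = (((1/48)*4*199)*2)*94 = ((199/12)*2)*94 = (199/6)*94 = 9353/3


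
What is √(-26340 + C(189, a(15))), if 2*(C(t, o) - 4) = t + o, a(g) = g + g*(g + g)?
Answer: I*√26009 ≈ 161.27*I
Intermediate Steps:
a(g) = g + 2*g² (a(g) = g + g*(2*g) = g + 2*g²)
C(t, o) = 4 + o/2 + t/2 (C(t, o) = 4 + (t + o)/2 = 4 + (o + t)/2 = 4 + (o/2 + t/2) = 4 + o/2 + t/2)
√(-26340 + C(189, a(15))) = √(-26340 + (4 + (15*(1 + 2*15))/2 + (½)*189)) = √(-26340 + (4 + (15*(1 + 30))/2 + 189/2)) = √(-26340 + (4 + (15*31)/2 + 189/2)) = √(-26340 + (4 + (½)*465 + 189/2)) = √(-26340 + (4 + 465/2 + 189/2)) = √(-26340 + 331) = √(-26009) = I*√26009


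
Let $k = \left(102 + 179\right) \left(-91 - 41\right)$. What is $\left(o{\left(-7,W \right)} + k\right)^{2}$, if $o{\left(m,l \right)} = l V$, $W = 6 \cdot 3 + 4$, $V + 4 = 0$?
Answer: $1382352400$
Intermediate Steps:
$V = -4$ ($V = -4 + 0 = -4$)
$k = -37092$ ($k = 281 \left(-132\right) = -37092$)
$W = 22$ ($W = 18 + 4 = 22$)
$o{\left(m,l \right)} = - 4 l$ ($o{\left(m,l \right)} = l \left(-4\right) = - 4 l$)
$\left(o{\left(-7,W \right)} + k\right)^{2} = \left(\left(-4\right) 22 - 37092\right)^{2} = \left(-88 - 37092\right)^{2} = \left(-37180\right)^{2} = 1382352400$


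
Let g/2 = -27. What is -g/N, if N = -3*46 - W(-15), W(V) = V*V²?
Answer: 18/1079 ≈ 0.016682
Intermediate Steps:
g = -54 (g = 2*(-27) = -54)
W(V) = V³
N = 3237 (N = -3*46 - 1*(-15)³ = -138 - 1*(-3375) = -138 + 3375 = 3237)
-g/N = -(-54)/3237 = -1*(-18/1079) = 18/1079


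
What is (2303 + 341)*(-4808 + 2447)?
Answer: -6242484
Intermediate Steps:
(2303 + 341)*(-4808 + 2447) = 2644*(-2361) = -6242484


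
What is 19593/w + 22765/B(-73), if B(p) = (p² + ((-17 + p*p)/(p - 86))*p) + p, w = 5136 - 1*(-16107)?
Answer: 92112831/23735512 ≈ 3.8808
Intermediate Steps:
w = 21243 (w = 5136 + 16107 = 21243)
B(p) = p + p² + p*(-17 + p²)/(-86 + p) (B(p) = (p² + ((-17 + p²)/(-86 + p))*p) + p = (p² + p*(-17 + p²)/(-86 + p)) + p = p + p² + p*(-17 + p²)/(-86 + p))
19593/w + 22765/B(-73) = 19593/21243 + 22765/((-73*(-103 - 85*(-73) + 2*(-73)²)/(-86 - 73))) = 19593*(1/21243) + 22765/((-73*(-103 + 6205 + 2*5329)/(-159))) = 6531/7081 + 22765/((-73*(-1/159)*(-103 + 6205 + 10658))) = 6531/7081 + 22765/((-73*(-1/159)*16760)) = 6531/7081 + 22765/(1223480/159) = 6531/7081 + 22765*(159/1223480) = 6531/7081 + 723927/244696 = 92112831/23735512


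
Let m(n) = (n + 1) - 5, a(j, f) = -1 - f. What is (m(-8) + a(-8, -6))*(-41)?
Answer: 287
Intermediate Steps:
m(n) = -4 + n (m(n) = (1 + n) - 5 = -4 + n)
(m(-8) + a(-8, -6))*(-41) = ((-4 - 8) + (-1 - 1*(-6)))*(-41) = (-12 + (-1 + 6))*(-41) = (-12 + 5)*(-41) = -7*(-41) = 287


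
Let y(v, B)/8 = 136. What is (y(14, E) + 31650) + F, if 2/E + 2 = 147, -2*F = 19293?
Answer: 46183/2 ≈ 23092.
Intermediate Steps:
F = -19293/2 (F = -½*19293 = -19293/2 ≈ -9646.5)
E = 2/145 (E = 2/(-2 + 147) = 2/145 ≈ 0.013793)
y(v, B) = 1088 (y(v, B) = 8*136 = 1088)
(y(14, E) + 31650) + F = (1088 + 31650) - 19293/2 = 32738 - 19293/2 = 46183/2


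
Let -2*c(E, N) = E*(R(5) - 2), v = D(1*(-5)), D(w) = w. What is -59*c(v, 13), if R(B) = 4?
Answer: -295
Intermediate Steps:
v = -5 (v = 1*(-5) = -5)
c(E, N) = -E (c(E, N) = -E*(4 - 2)/2 = -E*2/2 = -E)
-59*c(v, 13) = -(-59)*(-5) = -59*5 = -295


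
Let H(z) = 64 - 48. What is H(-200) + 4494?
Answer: 4510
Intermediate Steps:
H(z) = 16
H(-200) + 4494 = 16 + 4494 = 4510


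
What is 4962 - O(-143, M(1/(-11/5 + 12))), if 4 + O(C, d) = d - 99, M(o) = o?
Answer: 248180/49 ≈ 5064.9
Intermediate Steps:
O(C, d) = -103 + d (O(C, d) = -4 + (d - 99) = -4 + (-99 + d) = -103 + d)
4962 - O(-143, M(1/(-11/5 + 12))) = 4962 - (-103 + 1/(-11/5 + 12)) = 4962 - (-103 + 1/(49/5)) = 4962 - (-103 + 5/49) = 4962 - 1*(-5042/49) = 4962 + 5042/49 = 248180/49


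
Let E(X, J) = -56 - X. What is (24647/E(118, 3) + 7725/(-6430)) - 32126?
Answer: -1805151784/55941 ≈ -32269.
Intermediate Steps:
(24647/E(118, 3) + 7725/(-6430)) - 32126 = (24647/(-56 - 1*118) + 7725/(-6430)) - 32126 = (24647/(-56 - 118) + 7725*(-1/6430)) - 32126 = (24647/(-174) - 1545/1286) - 32126 = (24647*(-1/174) - 1545/1286) - 32126 = (-24647/174 - 1545/1286) - 32126 = -7991218/55941 - 32126 = -1805151784/55941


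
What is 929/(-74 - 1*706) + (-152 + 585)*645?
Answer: 217841371/780 ≈ 2.7928e+5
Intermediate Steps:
929/(-74 - 1*706) + (-152 + 585)*645 = 929/(-74 - 706) + 433*645 = 929/(-780) + 279285 = 929*(-1/780) + 279285 = -929/780 + 279285 = 217841371/780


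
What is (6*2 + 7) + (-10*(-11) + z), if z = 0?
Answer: 129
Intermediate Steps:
(6*2 + 7) + (-10*(-11) + z) = (6*2 + 7) + (-10*(-11) + 0) = (12 + 7) + (110 + 0) = 19 + 110 = 129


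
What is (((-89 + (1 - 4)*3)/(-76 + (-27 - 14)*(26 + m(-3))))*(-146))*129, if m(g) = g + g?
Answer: -65919/32 ≈ -2060.0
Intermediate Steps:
m(g) = 2*g
(((-89 + (1 - 4)*3)/(-76 + (-27 - 14)*(26 + m(-3))))*(-146))*129 = (((-89 + (1 - 4)*3)/(-76 + (-27 - 14)*(26 + 2*(-3))))*(-146))*129 = (((-89 - 3*3)/(-76 - 41*(26 - 6)))*(-146))*129 = (((-89 - 9)/(-76 - 41*20))*(-146))*129 = (-98/(-76 - 820)*(-146))*129 = (-98/(-896)*(-146))*129 = (-98*(-1/896)*(-146))*129 = ((7/64)*(-146))*129 = -511/32*129 = -65919/32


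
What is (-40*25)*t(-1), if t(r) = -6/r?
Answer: -6000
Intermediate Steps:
(-40*25)*t(-1) = (-40*25)*(-6/(-1)) = -(-6000)*(-1) = -1000*6 = -6000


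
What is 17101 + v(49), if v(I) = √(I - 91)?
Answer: 17101 + I*√42 ≈ 17101.0 + 6.4807*I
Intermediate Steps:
v(I) = √(-91 + I)
17101 + v(49) = 17101 + √(-91 + 49) = 17101 + √(-42) = 17101 + I*√42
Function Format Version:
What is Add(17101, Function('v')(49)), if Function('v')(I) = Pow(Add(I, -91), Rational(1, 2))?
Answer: Add(17101, Mul(I, Pow(42, Rational(1, 2)))) ≈ Add(17101., Mul(6.4807, I))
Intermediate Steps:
Function('v')(I) = Pow(Add(-91, I), Rational(1, 2))
Add(17101, Function('v')(49)) = Add(17101, Pow(Add(-91, 49), Rational(1, 2))) = Add(17101, Pow(-42, Rational(1, 2))) = Add(17101, Mul(I, Pow(42, Rational(1, 2))))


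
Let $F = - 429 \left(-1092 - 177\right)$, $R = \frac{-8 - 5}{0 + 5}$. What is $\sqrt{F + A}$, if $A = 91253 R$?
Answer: $\frac{2 \sqrt{1919645}}{5} \approx 554.21$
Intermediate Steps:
$R = - \frac{13}{5} \approx -2.6$
$A = - \frac{1186289}{5}$ ($A = 91253 \left(- \frac{13}{5}\right) = - \frac{1186289}{5} \approx -2.3726 \cdot 10^{5}$)
$F = 544401$ ($F = \left(-429\right) \left(-1269\right) = 544401$)
$\sqrt{F + A} = \sqrt{544401 - \frac{1186289}{5}} = \sqrt{\frac{1535716}{5}} = \frac{2 \sqrt{1919645}}{5}$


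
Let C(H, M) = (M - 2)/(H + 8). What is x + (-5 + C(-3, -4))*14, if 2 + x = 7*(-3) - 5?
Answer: -574/5 ≈ -114.80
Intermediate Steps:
C(H, M) = (-2 + M)/(8 + H)
x = -28 (x = -2 + (7*(-3) - 5) = -2 + (-21 - 5) = -2 - 26 = -28)
x + (-5 + C(-3, -4))*14 = -28 + (-5 + (-2 - 4)/(8 - 3))*14 = -28 + (-5 - 6/5)*14 = -28 - 31/5*14 = -28 - 434/5 = -574/5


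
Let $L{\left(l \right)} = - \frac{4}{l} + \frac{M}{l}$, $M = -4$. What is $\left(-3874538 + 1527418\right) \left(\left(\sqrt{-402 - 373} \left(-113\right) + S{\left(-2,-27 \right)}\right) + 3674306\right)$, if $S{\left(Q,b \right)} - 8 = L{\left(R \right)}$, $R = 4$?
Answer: $-8624051181440 + 1326122800 i \sqrt{31} \approx -8.6241 \cdot 10^{12} + 7.3835 \cdot 10^{9} i$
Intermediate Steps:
$L{\left(l \right)} = - \frac{8}{l}$ ($L{\left(l \right)} = - \frac{4}{l} - \frac{4}{l} = - \frac{8}{l}$)
$S{\left(Q,b \right)} = 6$ ($S{\left(Q,b \right)} = 8 - \frac{8}{4} = 8 - 2 = 6$)
$\left(-3874538 + 1527418\right) \left(\left(\sqrt{-402 - 373} \left(-113\right) + S{\left(-2,-27 \right)}\right) + 3674306\right) = \left(-3874538 + 1527418\right) \left(\left(\sqrt{-402 - 373} \left(-113\right) + 6\right) + 3674306\right) = - 2347120 \left(\left(\sqrt{-775} \left(-113\right) + 6\right) + 3674306\right) = - 2347120 \left(\left(5 i \sqrt{31} \left(-113\right) + 6\right) + 3674306\right) = - 2347120 \left(\left(- 565 i \sqrt{31} + 6\right) + 3674306\right) = - 2347120 \left(\left(6 - 565 i \sqrt{31}\right) + 3674306\right) = - 2347120 \left(3674312 - 565 i \sqrt{31}\right) = -8624051181440 + 1326122800 i \sqrt{31}$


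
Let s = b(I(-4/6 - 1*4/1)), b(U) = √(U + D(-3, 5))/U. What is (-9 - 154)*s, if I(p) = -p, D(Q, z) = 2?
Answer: -163*√15/7 ≈ -90.185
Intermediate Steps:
b(U) = √(2 + U)/U (b(U) = √(U + 2)/U = √(2 + U)/U)
s = √15/7 (s = √(2 - (-4/6 - 1*4/1))/((-(-4/6 - 1*4/1))) = √(2 - (-4*⅙ - 4*1))/((-(-4*⅙ - 4*1))) = √(2 - (-⅔ - 4))/((-(-⅔ - 4))) = √(2 - 1*(-14/3))/((-1*(-14/3))) = √(2 + 14/3)/(14/3) = 3*√(20/3)/14 = 3*(2*√15/3)/14 = √15/7 ≈ 0.55328)
(-9 - 154)*s = (-9 - 154)*(√15/7) = -163*√15/7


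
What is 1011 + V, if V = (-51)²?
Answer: 3612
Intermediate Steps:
V = 2601
1011 + V = 1011 + 2601 = 3612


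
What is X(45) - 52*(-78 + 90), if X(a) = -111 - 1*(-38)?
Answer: -697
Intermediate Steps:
X(a) = -73 (X(a) = -111 + 38 = -73)
X(45) - 52*(-78 + 90) = -73 - 52*(-78 + 90) = -73 - 52*12 = -73 - 624 = -697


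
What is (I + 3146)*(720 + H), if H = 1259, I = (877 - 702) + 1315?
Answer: 9174644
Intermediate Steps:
I = 1490 (I = 175 + 1315 = 1490)
(I + 3146)*(720 + H) = (1490 + 3146)*(720 + 1259) = 4636*1979 = 9174644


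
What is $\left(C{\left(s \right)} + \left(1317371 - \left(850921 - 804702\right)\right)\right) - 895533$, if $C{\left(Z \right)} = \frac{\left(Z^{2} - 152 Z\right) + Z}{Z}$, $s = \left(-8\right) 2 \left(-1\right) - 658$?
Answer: $374826$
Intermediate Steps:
$s = -642$ ($s = \left(-16\right) \left(-1\right) - 658 = 16 - 658 = -642$)
$C{\left(Z \right)} = \frac{Z^{2} - 151 Z}{Z}$
$\left(C{\left(s \right)} + \left(1317371 - \left(850921 - 804702\right)\right)\right) - 895533 = \left(\left(-151 - 642\right) + \left(1317371 - \left(850921 - 804702\right)\right)\right) - 895533 = \left(-793 + \left(1317371 - 46219\right)\right) - 895533 = \left(-793 + 1271152\right) - 895533 = 1270359 - 895533 = 374826$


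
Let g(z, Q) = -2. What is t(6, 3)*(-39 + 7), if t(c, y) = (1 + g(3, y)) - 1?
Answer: 64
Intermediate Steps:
t(c, y) = -2 (t(c, y) = (1 - 2) - 1 = -1 - 1 = -2)
t(6, 3)*(-39 + 7) = -2*(-39 + 7) = -2*(-32) = 64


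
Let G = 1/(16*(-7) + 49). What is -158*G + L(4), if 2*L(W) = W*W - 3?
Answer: 1135/126 ≈ 9.0079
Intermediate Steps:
G = -1/63 (G = 1/(-112 + 49) = 1/(-63) = -1/63 ≈ -0.015873)
L(W) = -3/2 + W²/2 (L(W) = (W*W - 3)/2 = (W² - 3)/2 = (-3 + W²)/2 = -3/2 + W²/2)
-158*G + L(4) = -158*(-1/63) + (-3/2 + (½)*4²) = 158/63 + (-3/2 + (½)*16) = 158/63 + (-3/2 + 8) = 158/63 + 13/2 = 1135/126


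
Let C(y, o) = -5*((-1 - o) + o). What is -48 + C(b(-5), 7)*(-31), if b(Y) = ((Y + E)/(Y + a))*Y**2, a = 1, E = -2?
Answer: -203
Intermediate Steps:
b(Y) = Y**2*(-2 + Y)/(1 + Y) (b(Y) = ((Y - 2)/(Y + 1))*Y**2 = ((-2 + Y)/(1 + Y))*Y**2 = Y**2*(-2 + Y)/(1 + Y))
C(y, o) = 5 (C(y, o) = -5*(-1) = 5)
-48 + C(b(-5), 7)*(-31) = -48 + 5*(-31) = -48 - 155 = -203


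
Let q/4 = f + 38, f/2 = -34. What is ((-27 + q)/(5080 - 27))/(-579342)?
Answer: 49/975805042 ≈ 5.0215e-8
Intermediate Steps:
f = -68 (f = 2*(-34) = -68)
q = -120 (q = 4*(-68 + 38) = 4*(-30) = -120)
((-27 + q)/(5080 - 27))/(-579342) = ((-27 - 120)/(5080 - 27))/(-579342) = -147/5053*(-1/579342) = 49/975805042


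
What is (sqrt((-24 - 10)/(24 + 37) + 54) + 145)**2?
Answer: 1285785/61 + 580*sqrt(49715)/61 ≈ 23198.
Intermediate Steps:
(sqrt((-24 - 10)/(24 + 37) + 54) + 145)**2 = (sqrt(-34/61 + 54) + 145)**2 = (sqrt(3260/61) + 145)**2 = (2*sqrt(49715)/61 + 145)**2 = (145 + 2*sqrt(49715)/61)**2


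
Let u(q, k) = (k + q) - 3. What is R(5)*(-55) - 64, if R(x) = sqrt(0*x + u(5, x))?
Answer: -64 - 55*sqrt(7) ≈ -209.52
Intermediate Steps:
u(q, k) = -3 + k + q
R(x) = sqrt(2 + x) (R(x) = sqrt(0*x + (-3 + x + 5)) = sqrt(0 + (2 + x)) = sqrt(2 + x))
R(5)*(-55) - 64 = sqrt(2 + 5)*(-55) - 64 = sqrt(7)*(-55) - 64 = -55*sqrt(7) - 64 = -64 - 55*sqrt(7)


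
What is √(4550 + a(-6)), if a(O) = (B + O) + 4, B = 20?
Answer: 2*√1142 ≈ 67.587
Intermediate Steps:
a(O) = 24 + O (a(O) = (20 + O) + 4 = 24 + O)
√(4550 + a(-6)) = √(4550 + (24 - 6)) = √(4550 + 18) = √4568 = 2*√1142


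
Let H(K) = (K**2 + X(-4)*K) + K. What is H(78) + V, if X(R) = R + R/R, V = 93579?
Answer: 99507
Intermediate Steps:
X(R) = 1 + R (X(R) = R + 1 = 1 + R)
H(K) = K**2 - 2*K (H(K) = (K**2 + (1 - 4)*K) + K = (K**2 - 3*K) + K = K**2 - 2*K)
H(78) + V = 78*(-2 + 78) + 93579 = 78*76 + 93579 = 5928 + 93579 = 99507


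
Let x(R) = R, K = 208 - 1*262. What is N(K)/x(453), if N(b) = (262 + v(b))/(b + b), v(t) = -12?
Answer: -125/24462 ≈ -0.0051100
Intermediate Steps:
K = -54 (K = 208 - 262 = -54)
N(b) = 125/b (N(b) = (262 - 12)/(b + b) = 250/((2*b)) = 250*(1/(2*b)) = 125/b)
N(K)/x(453) = (125/(-54))/453 = (125*(-1/54))*(1/453) = -125/54*1/453 = -125/24462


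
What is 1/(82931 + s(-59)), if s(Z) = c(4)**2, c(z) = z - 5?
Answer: 1/82932 ≈ 1.2058e-5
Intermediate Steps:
c(z) = -5 + z
s(Z) = 1 (s(Z) = (-5 + 4)**2 = (-1)**2 = 1)
1/(82931 + s(-59)) = 1/(82931 + 1) = 1/82932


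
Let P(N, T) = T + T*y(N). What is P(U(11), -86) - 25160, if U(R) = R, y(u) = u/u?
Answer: -25332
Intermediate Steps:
y(u) = 1
P(N, T) = 2*T (P(N, T) = T + T*1 = T + T = 2*T)
P(U(11), -86) - 25160 = 2*(-86) - 25160 = -172 - 25160 = -25332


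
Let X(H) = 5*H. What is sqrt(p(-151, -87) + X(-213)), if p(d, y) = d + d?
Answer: I*sqrt(1367) ≈ 36.973*I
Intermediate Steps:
p(d, y) = 2*d
sqrt(p(-151, -87) + X(-213)) = sqrt(2*(-151) + 5*(-213)) = sqrt(-302 - 1065) = sqrt(-1367) = I*sqrt(1367)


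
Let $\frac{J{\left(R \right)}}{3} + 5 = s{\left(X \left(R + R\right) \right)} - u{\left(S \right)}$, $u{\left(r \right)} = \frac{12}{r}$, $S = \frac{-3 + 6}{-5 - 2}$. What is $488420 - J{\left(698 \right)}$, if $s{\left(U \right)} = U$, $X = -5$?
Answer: $509291$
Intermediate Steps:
$S = - \frac{3}{7}$ ($S = \frac{3}{-7} = 3 \left(- \frac{1}{7}\right) = - \frac{3}{7} \approx -0.42857$)
$J{\left(R \right)} = 69 - 30 R$ ($J{\left(R \right)} = -15 + 3 \left(- 5 \left(R + R\right) - \frac{12}{- \frac{3}{7}}\right) = -15 + 3 \left(- 5 \cdot 2 R - 12 \left(- \frac{7}{3}\right)\right) = -15 + 3 \left(- 10 R - -28\right) = -15 + 3 \left(- 10 R + 28\right) = -15 + 3 \left(28 - 10 R\right) = -15 - \left(-84 + 30 R\right) = 69 - 30 R$)
$488420 - J{\left(698 \right)} = 488420 - \left(69 - 20940\right) = 488420 - -20871 = 488420 + 20871 = 509291$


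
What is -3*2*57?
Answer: -342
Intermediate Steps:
-3*2*57 = -6*57 = -342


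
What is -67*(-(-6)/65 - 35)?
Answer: 152023/65 ≈ 2338.8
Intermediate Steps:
-67*(-(-6)/65 - 35) = -67*(-1*(-6/65) - 35) = -67*(6/65 - 35) = -67*(-2269/65) = 152023/65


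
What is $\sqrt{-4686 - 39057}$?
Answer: $i \sqrt{43743} \approx 209.15 i$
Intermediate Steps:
$\sqrt{-4686 - 39057} = \sqrt{-43743} = i \sqrt{43743}$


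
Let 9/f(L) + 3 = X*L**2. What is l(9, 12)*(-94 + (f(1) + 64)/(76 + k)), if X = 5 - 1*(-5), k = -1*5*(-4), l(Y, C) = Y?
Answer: -188133/224 ≈ -839.88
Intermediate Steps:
k = 20 (k = -5*(-4) = 20)
X = 10 (X = 5 + 5 = 10)
f(L) = 9/(-3 + 10*L**2)
l(9, 12)*(-94 + (f(1) + 64)/(76 + k)) = 9*(-94 + (9/(-3 + 10*1**2) + 64)/(76 + 20)) = 9*(-94 + (9/(-3 + 10*1) + 64)/96) = 9*(-94 + (9/(-3 + 10) + 64)*(1/96)) = 9*(-94 + (9/7 + 64)*(1/96)) = 9*(-94 + (457/7)*(1/96)) = 9*(-94 + 457/672) = 9*(-62711/672) = -188133/224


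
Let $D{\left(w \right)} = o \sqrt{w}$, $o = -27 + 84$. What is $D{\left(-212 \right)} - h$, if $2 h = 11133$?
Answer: $- \frac{11133}{2} + 114 i \sqrt{53} \approx -5566.5 + 829.93 i$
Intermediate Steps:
$h = \frac{11133}{2}$ ($h = \frac{1}{2} \cdot 11133 = \frac{11133}{2} \approx 5566.5$)
$o = 57$
$D{\left(w \right)} = 57 \sqrt{w}$
$D{\left(-212 \right)} - h = 57 \sqrt{-212} - \frac{11133}{2} = 57 \cdot 2 i \sqrt{53} - \frac{11133}{2} = 114 i \sqrt{53} - \frac{11133}{2} = - \frac{11133}{2} + 114 i \sqrt{53}$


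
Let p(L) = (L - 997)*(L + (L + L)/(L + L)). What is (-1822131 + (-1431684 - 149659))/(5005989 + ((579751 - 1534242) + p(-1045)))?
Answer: -1701737/3091673 ≈ -0.55043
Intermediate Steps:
p(L) = (1 + L)*(-997 + L) (p(L) = (-997 + L)*(L + (2*L)/((2*L))) = (-997 + L)*(L + (2*L)*(1/(2*L))) = (-997 + L)*(L + 1) = (-997 + L)*(1 + L) = (1 + L)*(-997 + L))
(-1822131 + (-1431684 - 149659))/(5005989 + ((579751 - 1534242) + p(-1045))) = (-1822131 + (-1431684 - 149659))/(5005989 + ((579751 - 1534242) + (-997 + (-1045)**2 - 996*(-1045)))) = (-1822131 - 1581343)/(5005989 + (-954491 + (-997 + 1092025 + 1040820))) = -3403474/(5005989 + (-954491 + 2131848)) = -3403474/(5005989 + 1177357) = -3403474/6183346 = -3403474*1/6183346 = -1701737/3091673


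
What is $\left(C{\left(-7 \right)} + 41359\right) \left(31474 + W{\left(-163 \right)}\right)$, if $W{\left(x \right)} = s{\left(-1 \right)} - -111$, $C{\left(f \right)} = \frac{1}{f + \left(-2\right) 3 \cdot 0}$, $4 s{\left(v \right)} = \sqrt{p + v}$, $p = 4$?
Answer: $\frac{9144236520}{7} + \frac{72378 \sqrt{3}}{7} \approx 1.3063 \cdot 10^{9}$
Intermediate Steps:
$s{\left(v \right)} = \frac{\sqrt{4 + v}}{4}$
$C{\left(f \right)} = \frac{1}{f}$ ($C{\left(f \right)} = \frac{1}{f - 0} = \frac{1}{f + 0} = \frac{1}{f}$)
$W{\left(x \right)} = 111 + \frac{\sqrt{3}}{4}$ ($W{\left(x \right)} = \frac{\sqrt{4 - 1}}{4} - -111 = \frac{\sqrt{3}}{4} + 111 = 111 + \frac{\sqrt{3}}{4}$)
$\left(C{\left(-7 \right)} + 41359\right) \left(31474 + W{\left(-163 \right)}\right) = \left(\frac{1}{-7} + 41359\right) \left(31474 + \left(111 + \frac{\sqrt{3}}{4}\right)\right) = \left(- \frac{1}{7} + 41359\right) \left(31585 + \frac{\sqrt{3}}{4}\right) = \frac{289512 \left(31585 + \frac{\sqrt{3}}{4}\right)}{7} = \frac{9144236520}{7} + \frac{72378 \sqrt{3}}{7}$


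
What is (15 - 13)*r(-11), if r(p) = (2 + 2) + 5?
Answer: 18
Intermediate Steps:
r(p) = 9 (r(p) = 4 + 5 = 9)
(15 - 13)*r(-11) = (15 - 13)*9 = 2*9 = 18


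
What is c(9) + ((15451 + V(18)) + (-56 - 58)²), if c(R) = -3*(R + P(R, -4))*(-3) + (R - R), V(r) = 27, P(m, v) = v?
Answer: 28519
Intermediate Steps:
c(R) = -36 + 9*R (c(R) = -3*(R - 4)*(-3) + (R - R) = -3*(-4 + R)*(-3) + 0 = (12 - 3*R)*(-3) + 0 = (-36 + 9*R) + 0 = -36 + 9*R)
c(9) + ((15451 + V(18)) + (-56 - 58)²) = (-36 + 9*9) + ((15451 + 27) + (-56 - 58)²) = (-36 + 81) + (15478 + (-114)²) = 45 + (15478 + 12996) = 45 + 28474 = 28519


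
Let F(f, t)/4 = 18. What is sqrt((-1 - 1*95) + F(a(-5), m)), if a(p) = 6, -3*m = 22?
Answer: 2*I*sqrt(6) ≈ 4.899*I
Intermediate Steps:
m = -22/3 (m = -1/3*22 = -22/3 ≈ -7.3333)
F(f, t) = 72 (F(f, t) = 4*18 = 72)
sqrt((-1 - 1*95) + F(a(-5), m)) = sqrt((-1 - 1*95) + 72) = sqrt((-1 - 95) + 72) = sqrt(-96 + 72) = sqrt(-24) = 2*I*sqrt(6)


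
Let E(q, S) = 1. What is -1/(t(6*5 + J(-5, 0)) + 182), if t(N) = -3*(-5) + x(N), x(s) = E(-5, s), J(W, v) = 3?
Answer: -1/198 ≈ -0.0050505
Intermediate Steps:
x(s) = 1
t(N) = 16 (t(N) = -3*(-5) + 1 = 15 + 1 = 16)
-1/(t(6*5 + J(-5, 0)) + 182) = -1/(16 + 182) = -1/198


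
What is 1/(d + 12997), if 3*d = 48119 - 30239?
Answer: 1/18957 ≈ 5.2751e-5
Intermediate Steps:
d = 5960 (d = (48119 - 30239)/3 = (⅓)*17880 = 5960)
1/(d + 12997) = 1/(5960 + 12997) = 1/18957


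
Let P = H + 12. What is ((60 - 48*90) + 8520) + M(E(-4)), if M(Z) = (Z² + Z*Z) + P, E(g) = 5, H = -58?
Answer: 4264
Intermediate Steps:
P = -46 (P = -58 + 12 = -46)
M(Z) = -46 + 2*Z² (M(Z) = (Z² + Z*Z) - 46 = (Z² + Z²) - 46 = 2*Z² - 46 = -46 + 2*Z²)
((60 - 48*90) + 8520) + M(E(-4)) = ((60 - 48*90) + 8520) + (-46 + 2*5²) = ((60 - 4320) + 8520) + (-46 + 2*25) = (-4260 + 8520) + (-46 + 50) = 4260 + 4 = 4264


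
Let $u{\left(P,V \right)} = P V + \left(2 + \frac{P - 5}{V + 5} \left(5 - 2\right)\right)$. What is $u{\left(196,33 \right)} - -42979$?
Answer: $\frac{1879635}{38} \approx 49464.0$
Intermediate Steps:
$u{\left(P,V \right)} = 2 + P V + \frac{3 \left(-5 + P\right)}{5 + V}$ ($u{\left(P,V \right)} = P V + \left(2 + \frac{-5 + P}{5 + V} 3\right) = P V + \left(2 + \frac{3 \left(-5 + P\right)}{5 + V}\right) = 2 + P V + \frac{3 \left(-5 + P\right)}{5 + V}$)
$u{\left(196,33 \right)} - -42979 = \frac{-5 + 2 \cdot 33 + 3 \cdot 196 + 196 \cdot 33^{2} + 5 \cdot 196 \cdot 33}{5 + 33} - -42979 = \frac{-5 + 66 + 588 + 196 \cdot 1089 + 32340}{38} + 42979 = \frac{-5 + 66 + 588 + 213444 + 32340}{38} + 42979 = \frac{1}{38} \cdot 246433 + 42979 = \frac{246433}{38} + 42979 = \frac{1879635}{38}$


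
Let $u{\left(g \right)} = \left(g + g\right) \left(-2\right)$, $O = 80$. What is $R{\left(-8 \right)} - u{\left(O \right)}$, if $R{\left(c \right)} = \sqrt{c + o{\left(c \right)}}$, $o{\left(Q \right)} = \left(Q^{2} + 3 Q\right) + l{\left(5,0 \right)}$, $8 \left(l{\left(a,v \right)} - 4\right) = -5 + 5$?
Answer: $326$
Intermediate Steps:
$l{\left(a,v \right)} = 4$ ($l{\left(a,v \right)} = 4 + \frac{-5 + 5}{8} = 4 + \frac{1}{8} \cdot 0 = 4 + 0 = 4$)
$u{\left(g \right)} = - 4 g$ ($u{\left(g \right)} = 2 g \left(-2\right) = - 4 g$)
$o{\left(Q \right)} = 4 + Q^{2} + 3 Q$ ($o{\left(Q \right)} = \left(Q^{2} + 3 Q\right) + 4 = 4 + Q^{2} + 3 Q$)
$R{\left(c \right)} = \sqrt{4 + c^{2} + 4 c}$ ($R{\left(c \right)} = \sqrt{c + \left(4 + c^{2} + 3 c\right)} = \sqrt{4 + c^{2} + 4 c}$)
$R{\left(-8 \right)} - u{\left(O \right)} = \sqrt{4 + \left(-8\right)^{2} + 4 \left(-8\right)} - \left(-4\right) 80 = \sqrt{4 + 64 - 32} - -320 = \sqrt{36} + 320 = 6 + 320 = 326$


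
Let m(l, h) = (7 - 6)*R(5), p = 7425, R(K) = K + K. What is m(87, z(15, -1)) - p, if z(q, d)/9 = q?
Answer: -7415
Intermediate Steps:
R(K) = 2*K
z(q, d) = 9*q
m(l, h) = 10 (m(l, h) = (7 - 6)*(2*5) = 1*10 = 10)
m(87, z(15, -1)) - p = 10 - 1*7425 = 10 - 7425 = -7415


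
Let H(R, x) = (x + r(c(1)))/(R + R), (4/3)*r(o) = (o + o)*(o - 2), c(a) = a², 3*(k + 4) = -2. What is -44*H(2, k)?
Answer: 407/6 ≈ 67.833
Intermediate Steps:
k = -14/3 (k = -4 + (⅓)*(-2) = -4 - ⅔ = -14/3 ≈ -4.6667)
r(o) = 3*o*(-2 + o)/2 (r(o) = 3*((o + o)*(o - 2))/4 = 3*((2*o)*(-2 + o))/4 = 3*(2*o*(-2 + o))/4 = 3*o*(-2 + o)/2)
H(R, x) = (-3/2 + x)/(2*R) (H(R, x) = (x + (3/2)*1²*(-2 + 1²))/(R + R) = (x + (3/2)*1*(-2 + 1))/((2*R)) = (x + (3/2)*1*(-1))*(1/(2*R)) = (x - 3/2)*(1/(2*R)) = (-3/2 + x)*(1/(2*R)) = (-3/2 + x)/(2*R))
-44*H(2, k) = -11*(-3 + 2*(-14/3))/2 = -11*(-3 - 28/3)/2 = -11*(-37)/(2*3) = -44*(-37/24) = 407/6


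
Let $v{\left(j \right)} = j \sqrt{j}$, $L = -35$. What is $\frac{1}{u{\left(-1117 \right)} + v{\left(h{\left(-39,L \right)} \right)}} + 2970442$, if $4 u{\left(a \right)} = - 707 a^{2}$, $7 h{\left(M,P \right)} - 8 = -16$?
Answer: $\frac{2 \left(- 64196732125590869 i + 95054144 \sqrt{14}\right)}{- 43223690027 i + 64 \sqrt{14}} \approx 2.9704 \cdot 10^{6}$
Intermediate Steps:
$h{\left(M,P \right)} = - \frac{8}{7}$ ($h{\left(M,P \right)} = \frac{8}{7} + \frac{1}{7} \left(-16\right) = \frac{8}{7} - \frac{16}{7} = - \frac{8}{7}$)
$v{\left(j \right)} = j^{\frac{3}{2}}$
$u{\left(a \right)} = - \frac{707 a^{2}}{4}$ ($u{\left(a \right)} = \frac{\left(-707\right) a^{2}}{4} = - \frac{707 a^{2}}{4}$)
$\frac{1}{u{\left(-1117 \right)} + v{\left(h{\left(-39,L \right)} \right)}} + 2970442 = \frac{1}{- \frac{707 \left(-1117\right)^{2}}{4} + \left(- \frac{8}{7}\right)^{\frac{3}{2}}} + 2970442 = \frac{1}{\left(- \frac{707}{4}\right) 1247689 - \frac{16 i \sqrt{14}}{49}} + 2970442 = \frac{1}{- \frac{882116123}{4} - \frac{16 i \sqrt{14}}{49}} + 2970442 = 2970442 + \frac{1}{- \frac{882116123}{4} - \frac{16 i \sqrt{14}}{49}}$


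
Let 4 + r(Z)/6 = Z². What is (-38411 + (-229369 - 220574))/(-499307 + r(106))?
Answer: 488354/431915 ≈ 1.1307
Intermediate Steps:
r(Z) = -24 + 6*Z²
(-38411 + (-229369 - 220574))/(-499307 + r(106)) = (-38411 + (-229369 - 220574))/(-499307 + (-24 + 6*106²)) = (-38411 - 449943)/(-499307 + (-24 + 6*11236)) = -488354/(-499307 + (-24 + 67416)) = -488354/(-499307 + 67392) = -488354/(-431915) = -488354*(-1/431915) = 488354/431915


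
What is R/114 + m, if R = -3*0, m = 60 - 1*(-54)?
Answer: 114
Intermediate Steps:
m = 114 (m = 60 + 54 = 114)
R = 0
R/114 + m = 0/114 + 114 = 0*(1/114) + 114 = 0 + 114 = 114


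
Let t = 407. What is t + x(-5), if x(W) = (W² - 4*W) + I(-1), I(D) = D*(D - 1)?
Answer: 454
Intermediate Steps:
I(D) = D*(-1 + D)
x(W) = 2 + W² - 4*W (x(W) = (W² - 4*W) - (-1 - 1) = (W² - 4*W) - 1*(-2) = (W² - 4*W) + 2 = 2 + W² - 4*W)
t + x(-5) = 407 + (2 + (-5)² - 4*(-5)) = 407 + (2 + 25 + 20) = 407 + 47 = 454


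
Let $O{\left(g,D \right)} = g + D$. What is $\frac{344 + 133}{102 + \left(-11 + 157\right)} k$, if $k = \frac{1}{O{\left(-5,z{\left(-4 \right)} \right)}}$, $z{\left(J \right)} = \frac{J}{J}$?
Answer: $- \frac{477}{992} \approx -0.48085$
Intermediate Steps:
$z{\left(J \right)} = 1$
$O{\left(g,D \right)} = D + g$
$k = - \frac{1}{4}$ ($k = \frac{1}{1 - 5} = \frac{1}{-4} = - \frac{1}{4} \approx -0.25$)
$\frac{344 + 133}{102 + \left(-11 + 157\right)} k = \frac{344 + 133}{102 + \left(-11 + 157\right)} \left(- \frac{1}{4}\right) = \frac{477}{102 + 146} \left(- \frac{1}{4}\right) = \frac{477}{248} \left(- \frac{1}{4}\right) = - \frac{477}{992}$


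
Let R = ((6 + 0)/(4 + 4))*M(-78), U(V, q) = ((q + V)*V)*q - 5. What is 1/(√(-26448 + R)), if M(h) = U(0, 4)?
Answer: -2*I*√105807/105807 ≈ -0.0061486*I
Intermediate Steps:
U(V, q) = -5 + V*q*(V + q) (U(V, q) = ((V + q)*V)*q - 5 = (V*(V + q))*q - 5 = V*q*(V + q) - 5 = -5 + V*q*(V + q))
M(h) = -5 (M(h) = -5 + 0*4² + 4*0² = -5 + 0*16 + 4*0 = -5 + 0 + 0 = -5)
R = -15/4 (R = ((6 + 0)/(4 + 4))*(-5) = (6/8)*(-5) = (6*(⅛))*(-5) = (¾)*(-5) = -15/4 ≈ -3.7500)
1/(√(-26448 + R)) = 1/(√(-26448 - 15/4)) = 1/(√(-105807/4)) = 1/(I*√105807/2) = -2*I*√105807/105807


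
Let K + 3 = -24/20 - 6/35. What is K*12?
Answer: -1836/35 ≈ -52.457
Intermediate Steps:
K = -153/35 (K = -3 + (-24/20 - 6/35) = -3 + (-24*1/20 - 6*1/35) = -3 + (-6/5 - 6/35) = -3 - 48/35 = -153/35 ≈ -4.3714)
K*12 = -153/35*12 = -1836/35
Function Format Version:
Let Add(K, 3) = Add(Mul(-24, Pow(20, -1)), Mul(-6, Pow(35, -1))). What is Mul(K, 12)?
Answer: Rational(-1836, 35) ≈ -52.457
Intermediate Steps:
K = Rational(-153, 35) (K = Add(-3, Add(Mul(-24, Pow(20, -1)), Mul(-6, Pow(35, -1)))) = Add(-3, Add(Mul(-24, Rational(1, 20)), Mul(-6, Rational(1, 35)))) = Add(-3, Add(Rational(-6, 5), Rational(-6, 35))) = Add(-3, Rational(-48, 35)) = Rational(-153, 35) ≈ -4.3714)
Mul(K, 12) = Mul(Rational(-153, 35), 12) = Rational(-1836, 35)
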